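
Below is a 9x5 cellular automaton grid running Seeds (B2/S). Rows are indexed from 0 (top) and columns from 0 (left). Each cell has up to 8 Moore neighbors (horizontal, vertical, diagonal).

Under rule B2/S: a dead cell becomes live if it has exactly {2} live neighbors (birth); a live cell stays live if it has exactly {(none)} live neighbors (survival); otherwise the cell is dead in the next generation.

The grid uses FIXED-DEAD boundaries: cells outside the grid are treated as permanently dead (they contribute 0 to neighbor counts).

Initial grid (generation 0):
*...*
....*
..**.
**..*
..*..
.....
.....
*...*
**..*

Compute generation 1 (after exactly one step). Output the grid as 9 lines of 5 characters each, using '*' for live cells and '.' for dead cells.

Answer: ...*.
.**..
*....
.....
*..*.
.....
.....
...*.
...*.

Derivation:
Simulating step by step:
Generation 0 (given above): 14 live cells
Generation 1: 8 live cells
(generation 1 grid is the final answer)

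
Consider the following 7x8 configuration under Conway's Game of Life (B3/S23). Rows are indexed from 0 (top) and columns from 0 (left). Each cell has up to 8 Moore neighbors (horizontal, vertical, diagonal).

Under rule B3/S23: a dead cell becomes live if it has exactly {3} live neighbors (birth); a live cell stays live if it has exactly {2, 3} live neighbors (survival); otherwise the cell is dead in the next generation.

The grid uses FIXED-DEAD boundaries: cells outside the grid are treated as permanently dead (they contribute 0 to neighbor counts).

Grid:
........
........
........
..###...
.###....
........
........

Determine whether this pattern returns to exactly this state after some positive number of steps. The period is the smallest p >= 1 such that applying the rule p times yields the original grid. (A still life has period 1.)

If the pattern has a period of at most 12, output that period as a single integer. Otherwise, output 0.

Answer: 2

Derivation:
Simulating and comparing each generation to the original:
Gen 0 (original, given above): 6 live cells
Gen 1: 6 live cells, differs from original
Gen 2: 6 live cells, MATCHES original -> period = 2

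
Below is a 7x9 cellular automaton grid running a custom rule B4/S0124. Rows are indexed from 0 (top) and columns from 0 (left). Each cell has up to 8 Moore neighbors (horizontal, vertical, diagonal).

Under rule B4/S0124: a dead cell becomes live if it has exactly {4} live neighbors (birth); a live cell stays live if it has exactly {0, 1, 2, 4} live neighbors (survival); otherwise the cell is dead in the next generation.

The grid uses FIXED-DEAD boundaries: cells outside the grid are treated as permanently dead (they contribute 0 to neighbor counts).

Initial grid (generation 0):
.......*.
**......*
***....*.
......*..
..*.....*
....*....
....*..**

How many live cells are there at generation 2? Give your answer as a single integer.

Simulating step by step:
Generation 0 (given above): 15 live cells
Generation 1: 14 live cells
.......*.
.*......*
.**....*.
.*....*..
..*.....*
....*....
....*..**
Generation 2: 12 live cells
.......*.
.*......*
.......*.
..*...*..
..*.....*
....*....
....*..**
Population at generation 2: 12

Answer: 12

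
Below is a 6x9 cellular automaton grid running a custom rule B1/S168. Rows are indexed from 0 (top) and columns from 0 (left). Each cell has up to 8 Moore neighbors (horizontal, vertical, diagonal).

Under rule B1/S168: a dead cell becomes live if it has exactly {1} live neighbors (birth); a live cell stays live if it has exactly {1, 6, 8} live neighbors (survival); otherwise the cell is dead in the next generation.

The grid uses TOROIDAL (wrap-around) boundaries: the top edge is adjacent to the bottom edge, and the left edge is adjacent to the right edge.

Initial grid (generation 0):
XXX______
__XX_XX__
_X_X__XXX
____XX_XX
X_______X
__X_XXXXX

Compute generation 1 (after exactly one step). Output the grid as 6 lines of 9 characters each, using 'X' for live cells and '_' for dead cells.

Simulating step by step:
Generation 0 (given above): 24 live cells
Generation 1: 3 live cells
(generation 1 grid is the final answer)

Answer: _________
_________
_X_______
_________
__X______
____X____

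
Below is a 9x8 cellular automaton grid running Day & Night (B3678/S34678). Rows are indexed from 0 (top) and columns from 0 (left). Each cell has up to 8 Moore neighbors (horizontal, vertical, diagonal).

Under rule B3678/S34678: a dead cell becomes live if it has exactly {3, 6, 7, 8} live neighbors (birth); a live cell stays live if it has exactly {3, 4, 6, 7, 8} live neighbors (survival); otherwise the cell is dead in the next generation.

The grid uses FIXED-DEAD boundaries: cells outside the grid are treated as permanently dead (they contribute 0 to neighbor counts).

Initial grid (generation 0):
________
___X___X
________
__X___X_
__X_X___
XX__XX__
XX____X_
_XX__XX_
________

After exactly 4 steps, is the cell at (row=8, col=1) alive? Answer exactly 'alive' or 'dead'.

Answer: dead

Derivation:
Simulating step by step:
Generation 0 (given above): 17 live cells
Generation 1: 11 live cells
________
________
________
___X____
________
XXXX_X__
X___X_X_
XX______
________
Generation 2: 9 live cells
________
________
________
________
_X_XX___
_X__X___
XX_X_X__
________
________
Generation 3: 6 live cells
________
________
________
________
__X_____
_X__XX__
__X_X___
________
________
Generation 4: 3 live cells
________
________
________
________
________
__X_____
___X_X__
________
________

Cell (8,1) at generation 4: 0 -> dead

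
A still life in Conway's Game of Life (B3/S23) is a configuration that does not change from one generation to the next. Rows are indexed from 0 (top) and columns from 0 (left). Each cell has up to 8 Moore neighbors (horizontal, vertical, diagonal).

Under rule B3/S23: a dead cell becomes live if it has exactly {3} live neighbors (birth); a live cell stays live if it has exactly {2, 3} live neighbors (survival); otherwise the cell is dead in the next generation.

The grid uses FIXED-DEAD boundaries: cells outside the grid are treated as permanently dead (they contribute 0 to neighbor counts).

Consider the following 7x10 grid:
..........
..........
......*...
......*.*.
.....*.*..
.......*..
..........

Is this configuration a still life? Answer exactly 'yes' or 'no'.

Compute generation 1 and compare to generation 0 (given above):
Generation 1:
..........
..........
.......*..
.....**...
.......**.
......*...
..........
Cell (2,6) differs: gen0=1 vs gen1=0 -> NOT a still life.

Answer: no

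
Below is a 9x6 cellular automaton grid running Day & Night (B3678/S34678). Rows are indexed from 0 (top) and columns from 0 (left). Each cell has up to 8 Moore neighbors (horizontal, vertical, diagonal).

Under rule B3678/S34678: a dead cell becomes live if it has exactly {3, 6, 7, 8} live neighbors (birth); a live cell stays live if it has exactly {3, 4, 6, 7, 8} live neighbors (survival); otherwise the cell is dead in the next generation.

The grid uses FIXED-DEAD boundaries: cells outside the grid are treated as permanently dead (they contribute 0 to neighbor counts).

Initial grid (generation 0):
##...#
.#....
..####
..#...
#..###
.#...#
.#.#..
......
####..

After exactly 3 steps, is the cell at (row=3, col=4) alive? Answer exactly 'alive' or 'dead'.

Simulating step by step:
Generation 0 (given above): 21 live cells
Generation 1: 19 live cells
......
##.#.#
.###..
.####.
.##.#.
#..#..
..#...
#..#..
......
Generation 2: 14 live cells
......
.#..#.
..#...
#.###.
##.##.
...#..
.#.#..
......
......
Generation 3: 10 live cells
......
......
..#.#.
..#.#.
.#..#.
##.#..
..#...
......
......

Cell (3,4) at generation 3: 1 -> alive

Answer: alive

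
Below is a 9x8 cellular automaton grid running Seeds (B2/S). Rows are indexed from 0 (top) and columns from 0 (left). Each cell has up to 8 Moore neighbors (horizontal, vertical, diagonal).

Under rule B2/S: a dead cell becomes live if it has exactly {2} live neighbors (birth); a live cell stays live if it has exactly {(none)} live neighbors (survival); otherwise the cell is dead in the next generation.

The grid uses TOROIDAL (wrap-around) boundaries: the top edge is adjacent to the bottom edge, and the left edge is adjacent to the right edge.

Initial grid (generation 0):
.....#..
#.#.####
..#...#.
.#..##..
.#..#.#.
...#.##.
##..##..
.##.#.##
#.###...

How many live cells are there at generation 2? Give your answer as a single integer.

Simulating step by step:
Generation 0 (given above): 31 live cells
Generation 1: 4 live cells
........
........
........
#......#
#......#
........
........
........
........
Generation 2: 8 live cells
........
........
#......#
.#....#.
.#....#.
#......#
........
........
........
Population at generation 2: 8

Answer: 8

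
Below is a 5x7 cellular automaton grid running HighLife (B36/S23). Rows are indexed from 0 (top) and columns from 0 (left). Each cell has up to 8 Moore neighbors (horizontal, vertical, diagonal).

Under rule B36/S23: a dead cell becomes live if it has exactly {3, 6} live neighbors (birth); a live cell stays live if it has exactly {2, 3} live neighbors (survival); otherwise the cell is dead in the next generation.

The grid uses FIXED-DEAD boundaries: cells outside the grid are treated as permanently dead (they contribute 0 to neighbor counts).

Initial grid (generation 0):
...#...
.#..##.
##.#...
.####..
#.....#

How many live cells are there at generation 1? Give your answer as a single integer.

Simulating step by step:
Generation 0 (given above): 13 live cells
Generation 1: 13 live cells
....#..
##.##..
#.#..#.
...##..
.###...
Population at generation 1: 13

Answer: 13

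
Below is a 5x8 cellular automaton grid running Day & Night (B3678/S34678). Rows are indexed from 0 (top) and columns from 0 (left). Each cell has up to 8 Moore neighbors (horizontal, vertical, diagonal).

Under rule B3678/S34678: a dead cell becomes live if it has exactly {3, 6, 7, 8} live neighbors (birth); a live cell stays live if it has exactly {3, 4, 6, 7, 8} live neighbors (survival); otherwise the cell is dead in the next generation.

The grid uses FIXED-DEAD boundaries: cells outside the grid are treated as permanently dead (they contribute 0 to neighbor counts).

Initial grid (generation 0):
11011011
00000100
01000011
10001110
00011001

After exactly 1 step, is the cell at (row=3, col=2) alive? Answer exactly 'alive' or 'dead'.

Simulating step by step:
Generation 0 (given above): 17 live cells
Generation 1: 14 live cells
00000100
11101100
00001010
00011110
00001010

Cell (3,2) at generation 1: 0 -> dead

Answer: dead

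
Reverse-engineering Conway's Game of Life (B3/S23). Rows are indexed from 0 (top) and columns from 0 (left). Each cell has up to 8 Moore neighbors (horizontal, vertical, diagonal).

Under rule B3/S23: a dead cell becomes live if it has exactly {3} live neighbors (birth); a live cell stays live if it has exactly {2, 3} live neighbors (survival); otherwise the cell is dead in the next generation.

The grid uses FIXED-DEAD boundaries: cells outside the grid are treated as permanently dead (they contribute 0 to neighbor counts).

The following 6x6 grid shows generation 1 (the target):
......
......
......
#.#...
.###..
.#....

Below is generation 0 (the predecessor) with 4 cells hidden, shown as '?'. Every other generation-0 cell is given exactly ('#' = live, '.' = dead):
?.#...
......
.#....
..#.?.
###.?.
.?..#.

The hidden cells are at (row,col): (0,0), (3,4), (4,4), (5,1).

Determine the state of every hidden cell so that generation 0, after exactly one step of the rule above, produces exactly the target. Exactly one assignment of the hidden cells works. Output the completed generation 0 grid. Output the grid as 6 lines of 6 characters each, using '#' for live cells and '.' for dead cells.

Answer: ..#...
......
.#....
..#...
###...
....#.

Derivation:
Hidden generation-0 cells (in order): (0,0), (3,4), (4,4), (5,1).
A hidden cell only influences target cells in its own 3x3 neighborhood. Try each of the 2^4 = 16 assignments, step the completed generation 0 forward once under B3/S23, and compare with the target:
  (0,0)=. (3,4)=. (4,4)=. (5,1)=. -> step reproduces the target at every cell -> ACCEPT
  (0,0)=. (3,4)=. (4,4)=. (5,1)=# -> step gives (4,0)='#' but target has '.' -> reject
  (0,0)=. (3,4)=. (4,4)=# (5,1)=. -> step gives (3,3)='#' but target has '.' -> reject
  (0,0)=. (3,4)=. (4,4)=# (5,1)=# -> step gives (3,3)='#' but target has '.' -> reject
  (0,0)=. (3,4)=# (4,4)=. (5,1)=. -> step gives (3,3)='#' but target has '.' -> reject
  (0,0)=. (3,4)=# (4,4)=. (5,1)=# -> step gives (3,3)='#' but target has '.' -> reject
  (0,0)=. (3,4)=# (4,4)=# (5,1)=. -> step gives (4,3)='.' but target has '#' -> reject
  (0,0)=. (3,4)=# (4,4)=# (5,1)=# -> step gives (4,0)='#' but target has '.' -> reject
  (0,0)=# (3,4)=. (4,4)=. (5,1)=. -> step gives (1,1)='#' but target has '.' -> reject
  (0,0)=# (3,4)=. (4,4)=. (5,1)=# -> step gives (1,1)='#' but target has '.' -> reject
  (0,0)=# (3,4)=. (4,4)=# (5,1)=. -> step gives (1,1)='#' but target has '.' -> reject
  (0,0)=# (3,4)=. (4,4)=# (5,1)=# -> step gives (1,1)='#' but target has '.' -> reject
  (0,0)=# (3,4)=# (4,4)=. (5,1)=. -> step gives (1,1)='#' but target has '.' -> reject
  (0,0)=# (3,4)=# (4,4)=. (5,1)=# -> step gives (1,1)='#' but target has '.' -> reject
  (0,0)=# (3,4)=# (4,4)=# (5,1)=. -> step gives (1,1)='#' but target has '.' -> reject
  (0,0)=# (3,4)=# (4,4)=# (5,1)=# -> step gives (1,1)='#' but target has '.' -> reject
Unique solution: (0,0)=dead, (3,4)=dead, (4,4)=dead, (5,1)=dead.
Check: live-neighbor counts of every cell in the completed generation 0:
010100
122100
112100
353200
132311
232201
Applying B3/S23 to generation 0 with these counts gives:
......
......
......
#.#...
.###..
.#....
which matches the target exactly.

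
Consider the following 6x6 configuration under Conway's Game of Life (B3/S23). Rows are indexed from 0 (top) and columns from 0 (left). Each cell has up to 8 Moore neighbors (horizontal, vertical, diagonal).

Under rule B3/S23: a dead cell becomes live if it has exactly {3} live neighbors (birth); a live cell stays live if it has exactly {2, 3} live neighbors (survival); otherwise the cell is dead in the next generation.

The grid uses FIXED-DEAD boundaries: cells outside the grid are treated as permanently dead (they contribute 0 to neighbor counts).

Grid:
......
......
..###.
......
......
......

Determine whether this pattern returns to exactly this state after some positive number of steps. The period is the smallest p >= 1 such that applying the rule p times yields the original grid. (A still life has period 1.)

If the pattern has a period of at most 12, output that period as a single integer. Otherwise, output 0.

Answer: 2

Derivation:
Simulating and comparing each generation to the original:
Gen 0 (original, given above): 3 live cells
Gen 1: 3 live cells, differs from original
Gen 2: 3 live cells, MATCHES original -> period = 2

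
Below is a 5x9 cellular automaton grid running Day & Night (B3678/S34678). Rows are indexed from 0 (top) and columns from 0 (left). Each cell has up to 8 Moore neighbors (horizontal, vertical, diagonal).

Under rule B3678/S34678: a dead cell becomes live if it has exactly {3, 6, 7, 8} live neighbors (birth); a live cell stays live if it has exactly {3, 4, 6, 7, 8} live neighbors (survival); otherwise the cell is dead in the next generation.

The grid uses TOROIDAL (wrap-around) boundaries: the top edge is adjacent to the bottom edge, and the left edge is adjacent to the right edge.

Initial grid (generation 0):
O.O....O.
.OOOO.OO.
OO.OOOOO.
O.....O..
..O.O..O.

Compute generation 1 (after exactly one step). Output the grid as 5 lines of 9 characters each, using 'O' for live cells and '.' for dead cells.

Simulating step by step:
Generation 0 (given above): 21 live cells
Generation 1: 16 live cells
(generation 1 grid is the final answer)

Answer: ..OOOO.O.
....O..O.
OO.OO..O.
..O...O..
...O..O..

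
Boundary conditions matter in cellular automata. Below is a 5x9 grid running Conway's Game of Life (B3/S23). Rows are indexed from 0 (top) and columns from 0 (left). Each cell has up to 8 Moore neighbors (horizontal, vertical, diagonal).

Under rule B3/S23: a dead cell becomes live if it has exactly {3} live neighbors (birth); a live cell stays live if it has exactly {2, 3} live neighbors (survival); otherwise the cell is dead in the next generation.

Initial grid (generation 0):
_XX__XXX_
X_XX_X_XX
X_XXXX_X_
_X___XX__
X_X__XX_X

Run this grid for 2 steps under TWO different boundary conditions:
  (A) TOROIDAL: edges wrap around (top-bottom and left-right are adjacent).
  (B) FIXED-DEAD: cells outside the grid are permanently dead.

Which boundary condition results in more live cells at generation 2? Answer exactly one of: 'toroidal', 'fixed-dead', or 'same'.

Answer: fixed-dead

Derivation:
Under TOROIDAL boundary, generation 2:
XX______X
________X
________X
XX_______
_________
Population = 7

Under FIXED-DEAD boundary, generation 2:
_XXXX__XX
X_XXX_X__
XX_____XX
XX______X
______X__
Population = 19

Comparison: toroidal=7, fixed-dead=19 -> fixed-dead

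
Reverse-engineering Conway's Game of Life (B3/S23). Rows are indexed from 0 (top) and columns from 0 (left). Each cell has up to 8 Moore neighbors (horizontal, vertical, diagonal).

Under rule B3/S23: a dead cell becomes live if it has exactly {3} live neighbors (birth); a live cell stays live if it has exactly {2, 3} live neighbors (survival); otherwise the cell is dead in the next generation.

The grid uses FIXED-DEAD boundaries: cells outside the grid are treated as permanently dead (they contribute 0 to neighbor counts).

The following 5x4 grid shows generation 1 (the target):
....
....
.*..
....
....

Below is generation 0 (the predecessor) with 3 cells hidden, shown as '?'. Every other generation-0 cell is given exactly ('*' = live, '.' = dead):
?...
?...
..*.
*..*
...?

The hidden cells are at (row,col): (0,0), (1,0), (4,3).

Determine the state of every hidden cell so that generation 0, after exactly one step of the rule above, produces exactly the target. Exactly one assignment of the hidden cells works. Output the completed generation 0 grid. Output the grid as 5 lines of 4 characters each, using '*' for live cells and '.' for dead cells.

Hidden generation-0 cells (in order): (0,0), (1,0), (4,3).
A hidden cell only influences target cells in its own 3x3 neighborhood. Try each of the 2^3 = 8 assignments, step the completed generation 0 forward once under B3/S23, and compare with the target:
  (0,0)=. (1,0)=. (4,3)=. -> step gives (2,1)='.' but target has '*' -> reject
  (0,0)=. (1,0)=. (4,3)=* -> step gives (2,1)='.' but target has '*' -> reject
  (0,0)=. (1,0)=* (4,3)=. -> step reproduces the target at every cell -> ACCEPT
  (0,0)=. (1,0)=* (4,3)=* -> step gives (3,2)='*' but target has '.' -> reject
  (0,0)=* (1,0)=. (4,3)=. -> step gives (2,1)='.' but target has '*' -> reject
  (0,0)=* (1,0)=. (4,3)=* -> step gives (2,1)='.' but target has '*' -> reject
  (0,0)=* (1,0)=* (4,3)=. -> step gives (1,1)='*' but target has '.' -> reject
  (0,0)=* (1,0)=* (4,3)=* -> step gives (1,1)='*' but target has '.' -> reject
Unique solution: (0,0)=dead, (1,0)=live, (4,3)=dead.
Check: live-neighbor counts of every cell in the completed generation 0:
1100
0211
2312
0221
1111
Applying B3/S23 to generation 0 with these counts gives:
....
....
.*..
....
....
which matches the target exactly.

Answer: ....
*...
..*.
*..*
....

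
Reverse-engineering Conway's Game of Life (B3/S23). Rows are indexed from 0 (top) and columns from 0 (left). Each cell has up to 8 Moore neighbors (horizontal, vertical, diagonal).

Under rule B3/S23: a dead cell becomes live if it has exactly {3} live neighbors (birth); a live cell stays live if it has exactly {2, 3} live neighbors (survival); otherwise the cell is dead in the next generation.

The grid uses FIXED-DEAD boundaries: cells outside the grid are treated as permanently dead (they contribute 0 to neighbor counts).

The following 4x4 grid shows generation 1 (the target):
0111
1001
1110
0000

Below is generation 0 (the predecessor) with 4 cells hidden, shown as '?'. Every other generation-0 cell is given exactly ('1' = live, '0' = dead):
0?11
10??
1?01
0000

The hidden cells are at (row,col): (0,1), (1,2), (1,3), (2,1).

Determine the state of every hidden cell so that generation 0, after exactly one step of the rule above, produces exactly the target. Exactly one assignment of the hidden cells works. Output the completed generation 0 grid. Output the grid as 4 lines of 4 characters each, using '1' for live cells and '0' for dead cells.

Hidden generation-0 cells (in order): (0,1), (1,2), (1,3), (2,1).
A hidden cell only influences target cells in its own 3x3 neighborhood. Try each of the 2^4 = 16 assignments, step the completed generation 0 forward once under B3/S23, and compare with the target:
  (0,1)=0 (1,2)=0 (1,3)=0 (2,1)=0 -> step gives (0,1)='0' but target has '1' -> reject
  (0,1)=0 (1,2)=0 (1,3)=0 (2,1)=1 -> step gives (0,1)='0' but target has '1' -> reject
  (0,1)=0 (1,2)=0 (1,3)=1 (2,1)=0 -> step gives (0,1)='0' but target has '1' -> reject
  (0,1)=0 (1,2)=0 (1,3)=1 (2,1)=1 -> step gives (0,1)='0' but target has '1' -> reject
  (0,1)=0 (1,2)=1 (1,3)=0 (2,1)=0 -> step gives (1,0)='0' but target has '1' -> reject
  (0,1)=0 (1,2)=1 (1,3)=0 (2,1)=1 -> step gives (1,3)='0' but target has '1' -> reject
  (0,1)=0 (1,2)=1 (1,3)=1 (2,1)=0 -> step gives (1,0)='0' but target has '1' -> reject
  (0,1)=0 (1,2)=1 (1,3)=1 (2,1)=1 -> step gives (1,3)='0' but target has '1' -> reject
  (0,1)=1 (1,2)=0 (1,3)=0 (2,1)=0 -> step gives (0,3)='0' but target has '1' -> reject
  (0,1)=1 (1,2)=0 (1,3)=0 (2,1)=1 -> step gives (0,3)='0' but target has '1' -> reject
  (0,1)=1 (1,2)=0 (1,3)=1 (2,1)=0 -> step gives (2,0)='0' but target has '1' -> reject
  (0,1)=1 (1,2)=0 (1,3)=1 (2,1)=1 -> step reproduces the target at every cell -> ACCEPT
  (0,1)=1 (1,2)=1 (1,3)=0 (2,1)=0 -> step gives (1,3)='0' but target has '1' -> reject
  (0,1)=1 (1,2)=1 (1,3)=0 (2,1)=1 -> step gives (1,3)='0' but target has '1' -> reject
  (0,1)=1 (1,2)=1 (1,3)=1 (2,1)=0 -> step gives (0,2)='0' but target has '1' -> reject
  (0,1)=1 (1,2)=1 (1,3)=1 (2,1)=1 -> step gives (0,2)='0' but target has '1' -> reject
Unique solution: (0,1)=live, (1,2)=dead, (1,3)=live, (2,1)=live.
Check: live-neighbor counts of every cell in the completed generation 0:
2232
3563
2231
2221
Applying B3/S23 to generation 0 with these counts gives:
0111
1001
1110
0000
which matches the target exactly.

Answer: 0111
1001
1101
0000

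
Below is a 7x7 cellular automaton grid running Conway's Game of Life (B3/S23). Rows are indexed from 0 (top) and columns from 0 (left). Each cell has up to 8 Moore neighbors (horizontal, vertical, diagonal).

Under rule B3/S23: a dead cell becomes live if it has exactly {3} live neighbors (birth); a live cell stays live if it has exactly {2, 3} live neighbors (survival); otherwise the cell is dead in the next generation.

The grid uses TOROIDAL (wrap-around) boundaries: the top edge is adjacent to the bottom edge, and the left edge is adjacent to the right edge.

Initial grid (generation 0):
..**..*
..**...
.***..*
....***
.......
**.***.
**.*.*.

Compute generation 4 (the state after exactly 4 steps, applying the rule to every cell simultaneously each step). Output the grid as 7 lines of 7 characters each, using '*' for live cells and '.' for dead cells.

Simulating step by step:
Generation 0 (given above): 21 live cells
Generation 1: 20 live cells
*.....*
*...*..
**....*
*.*****
*..*...
**.*.*.
.....*.
Generation 2: 15 live cells
*....**
.....*.
..*....
..****.
.......
***....
.*..**.
Generation 3: 14 live cells
*......
.....*.
..*..*.
..***..
....*..
***....
..*.**.
Generation 4: 18 live cells
(generation 4 grid is the final answer)

Answer: ....***
......*
..*..*.
..*.**.
....*..
.**.**.
*.**..*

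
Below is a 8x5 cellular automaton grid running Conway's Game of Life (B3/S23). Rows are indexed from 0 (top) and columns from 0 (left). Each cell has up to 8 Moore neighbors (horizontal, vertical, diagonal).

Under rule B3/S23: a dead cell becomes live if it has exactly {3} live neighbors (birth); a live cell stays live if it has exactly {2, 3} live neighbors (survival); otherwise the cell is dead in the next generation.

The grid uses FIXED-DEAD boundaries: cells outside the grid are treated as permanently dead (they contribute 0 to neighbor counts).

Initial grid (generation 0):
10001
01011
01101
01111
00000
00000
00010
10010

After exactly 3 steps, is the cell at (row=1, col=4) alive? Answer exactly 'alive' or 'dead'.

Simulating step by step:
Generation 0 (given above): 15 live cells
Generation 1: 10 live cells
00011
11001
10000
01001
00110
00000
00000
00000
Generation 2: 12 live cells
00011
11011
10000
01110
00110
00000
00000
00000
Generation 3: 14 live cells
00111
11111
10001
01010
01010
00000
00000
00000

Cell (1,4) at generation 3: 1 -> alive

Answer: alive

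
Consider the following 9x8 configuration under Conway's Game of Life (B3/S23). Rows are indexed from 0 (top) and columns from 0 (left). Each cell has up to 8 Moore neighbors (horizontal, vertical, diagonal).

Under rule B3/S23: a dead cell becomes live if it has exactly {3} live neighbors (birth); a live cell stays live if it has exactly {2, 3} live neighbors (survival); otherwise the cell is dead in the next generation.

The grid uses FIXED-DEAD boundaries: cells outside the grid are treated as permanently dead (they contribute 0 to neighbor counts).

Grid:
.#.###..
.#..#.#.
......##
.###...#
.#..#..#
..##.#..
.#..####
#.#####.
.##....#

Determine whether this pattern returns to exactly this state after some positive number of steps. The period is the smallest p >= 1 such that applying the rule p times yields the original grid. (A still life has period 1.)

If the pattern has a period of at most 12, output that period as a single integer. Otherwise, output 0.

Simulating and comparing each generation to the original:
Gen 0 (original, given above): 33 live cells
Gen 1: 33 live cells, differs from original
Gen 2: 28 live cells, differs from original
Gen 3: 28 live cells, differs from original
Gen 4: 22 live cells, differs from original
Gen 5: 28 live cells, differs from original
Gen 6: 23 live cells, differs from original
Gen 7: 29 live cells, differs from original
Gen 8: 24 live cells, differs from original
Gen 9: 31 live cells, differs from original
Gen 10: 18 live cells, differs from original
Gen 11: 13 live cells, differs from original
Gen 12: 12 live cells, differs from original
No period found within 12 steps.

Answer: 0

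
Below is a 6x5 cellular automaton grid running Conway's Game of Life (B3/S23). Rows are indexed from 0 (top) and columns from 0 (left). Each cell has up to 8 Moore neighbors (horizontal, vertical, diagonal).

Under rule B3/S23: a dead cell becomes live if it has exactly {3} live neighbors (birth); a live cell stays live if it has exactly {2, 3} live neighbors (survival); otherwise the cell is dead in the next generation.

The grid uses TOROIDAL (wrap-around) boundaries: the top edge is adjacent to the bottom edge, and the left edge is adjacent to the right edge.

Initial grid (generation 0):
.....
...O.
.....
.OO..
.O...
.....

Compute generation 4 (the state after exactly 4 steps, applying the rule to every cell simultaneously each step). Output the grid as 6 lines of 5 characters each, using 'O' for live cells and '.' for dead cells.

Answer: .....
.....
.....
..OO.
.....
.....

Derivation:
Simulating step by step:
Generation 0 (given above): 4 live cells
Generation 1: 5 live cells
.....
.....
..O..
.OO..
.OO..
.....
Generation 2: 5 live cells
.....
.....
.OO..
...O.
.OO..
.....
Generation 3: 3 live cells
.....
.....
..O..
...O.
..O..
.....
Generation 4: 2 live cells
(generation 4 grid is the final answer)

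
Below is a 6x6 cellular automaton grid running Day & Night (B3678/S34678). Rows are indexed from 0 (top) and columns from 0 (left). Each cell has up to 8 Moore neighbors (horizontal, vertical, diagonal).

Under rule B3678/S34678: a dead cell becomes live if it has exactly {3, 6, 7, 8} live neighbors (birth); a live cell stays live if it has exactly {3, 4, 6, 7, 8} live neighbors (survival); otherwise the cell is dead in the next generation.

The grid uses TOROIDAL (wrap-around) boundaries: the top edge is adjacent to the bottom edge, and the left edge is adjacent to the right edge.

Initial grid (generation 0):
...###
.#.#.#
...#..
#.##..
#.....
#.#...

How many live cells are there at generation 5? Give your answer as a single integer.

Simulating step by step:
Generation 0 (given above): 13 live cells
Generation 1: 17 live cells
.#.###
#..##.
##.#..
.#....
..##.#
.#.##.
Generation 2: 17 live cells
....##
#..#..
##..##
.#.##.
####..
..#.#.
Generation 3: 18 live cells
....##
##...#
##..##
#.###.
.#...#
#.#.#.
Generation 4: 18 live cells
...##.
##...#
#...##
..####
.#...#
##.##.
Generation 5: 14 live cells
...##.
#..#..
..#..#
.#.#..
.#..##
#..##.
Population at generation 5: 14

Answer: 14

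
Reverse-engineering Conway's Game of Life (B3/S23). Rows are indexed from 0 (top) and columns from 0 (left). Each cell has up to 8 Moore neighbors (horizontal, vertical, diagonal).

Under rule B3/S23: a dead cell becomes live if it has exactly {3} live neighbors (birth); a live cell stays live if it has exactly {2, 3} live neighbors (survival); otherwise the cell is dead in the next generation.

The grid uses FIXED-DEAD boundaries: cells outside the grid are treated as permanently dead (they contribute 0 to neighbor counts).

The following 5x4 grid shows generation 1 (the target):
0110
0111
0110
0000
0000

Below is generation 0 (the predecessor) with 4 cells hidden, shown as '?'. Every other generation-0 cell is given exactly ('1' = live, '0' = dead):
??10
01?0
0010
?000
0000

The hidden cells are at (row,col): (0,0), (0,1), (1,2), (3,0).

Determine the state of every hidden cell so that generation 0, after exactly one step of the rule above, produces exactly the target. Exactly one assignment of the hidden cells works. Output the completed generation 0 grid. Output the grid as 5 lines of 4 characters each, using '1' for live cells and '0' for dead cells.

Answer: 0010
0110
0010
0000
0000

Derivation:
Hidden generation-0 cells (in order): (0,0), (0,1), (1,2), (3,0).
A hidden cell only influences target cells in its own 3x3 neighborhood. Try each of the 2^4 = 16 assignments, step the completed generation 0 forward once under B3/S23, and compare with the target:
  (0,0)=0 (0,1)=0 (1,2)=0 (3,0)=0 -> step gives (0,1)='0' but target has '1' -> reject
  (0,0)=0 (0,1)=0 (1,2)=0 (3,0)=1 -> step gives (0,1)='0' but target has '1' -> reject
  (0,0)=0 (0,1)=0 (1,2)=1 (3,0)=0 -> step reproduces the target at every cell -> ACCEPT
  (0,0)=0 (0,1)=0 (1,2)=1 (3,0)=1 -> step gives (2,1)='0' but target has '1' -> reject
  (0,0)=0 (0,1)=1 (1,2)=0 (3,0)=0 -> step gives (1,2)='0' but target has '1' -> reject
  (0,0)=0 (0,1)=1 (1,2)=0 (3,0)=1 -> step gives (1,2)='0' but target has '1' -> reject
  (0,0)=0 (0,1)=1 (1,2)=1 (3,0)=0 -> step gives (1,1)='0' but target has '1' -> reject
  (0,0)=0 (0,1)=1 (1,2)=1 (3,0)=1 -> step gives (1,1)='0' but target has '1' -> reject
  (0,0)=1 (0,1)=0 (1,2)=0 (3,0)=0 -> step gives (0,2)='0' but target has '1' -> reject
  (0,0)=1 (0,1)=0 (1,2)=0 (3,0)=1 -> step gives (0,2)='0' but target has '1' -> reject
  (0,0)=1 (0,1)=0 (1,2)=1 (3,0)=0 -> step gives (0,1)='0' but target has '1' -> reject
  (0,0)=1 (0,1)=0 (1,2)=1 (3,0)=1 -> step gives (0,1)='0' but target has '1' -> reject
  (0,0)=1 (0,1)=1 (1,2)=0 (3,0)=0 -> step gives (0,0)='1' but target has '0' -> reject
  (0,0)=1 (0,1)=1 (1,2)=0 (3,0)=1 -> step gives (0,0)='1' but target has '0' -> reject
  (0,0)=1 (0,1)=1 (1,2)=1 (3,0)=0 -> step gives (0,0)='1' but target has '0' -> reject
  (0,0)=1 (0,1)=1 (1,2)=1 (3,0)=1 -> step gives (0,0)='1' but target has '0' -> reject
Unique solution: (0,0)=dead, (0,1)=dead, (1,2)=live, (3,0)=dead.
Check: live-neighbor counts of every cell in the completed generation 0:
1322
1333
1322
0111
0000
Applying B3/S23 to generation 0 with these counts gives:
0110
0111
0110
0000
0000
which matches the target exactly.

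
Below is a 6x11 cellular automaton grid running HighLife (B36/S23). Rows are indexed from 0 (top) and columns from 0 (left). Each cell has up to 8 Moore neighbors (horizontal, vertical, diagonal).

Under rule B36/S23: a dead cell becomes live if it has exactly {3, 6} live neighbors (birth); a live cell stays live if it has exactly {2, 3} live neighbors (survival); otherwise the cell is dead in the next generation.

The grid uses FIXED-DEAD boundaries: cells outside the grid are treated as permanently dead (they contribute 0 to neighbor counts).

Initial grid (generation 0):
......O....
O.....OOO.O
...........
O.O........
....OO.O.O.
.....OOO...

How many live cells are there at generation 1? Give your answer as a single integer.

Simulating step by step:
Generation 0 (given above): 15 live cells
Generation 1: 13 live cells
......O....
......OO...
.O.....O...
...........
....OO.OO..
....OO.OO..
Population at generation 1: 13

Answer: 13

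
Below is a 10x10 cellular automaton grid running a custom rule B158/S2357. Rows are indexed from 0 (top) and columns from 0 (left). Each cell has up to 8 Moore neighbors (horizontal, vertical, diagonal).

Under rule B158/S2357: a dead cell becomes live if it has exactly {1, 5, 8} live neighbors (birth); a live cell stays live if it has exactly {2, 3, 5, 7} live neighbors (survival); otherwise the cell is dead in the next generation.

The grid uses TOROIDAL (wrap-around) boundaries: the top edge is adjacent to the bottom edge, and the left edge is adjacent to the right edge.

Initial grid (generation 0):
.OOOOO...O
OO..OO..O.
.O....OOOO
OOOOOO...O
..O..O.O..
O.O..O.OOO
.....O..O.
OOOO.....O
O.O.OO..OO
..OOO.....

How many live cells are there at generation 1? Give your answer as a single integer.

Simulating step by step:
Generation 0 (given above): 48 live cells
Generation 1: 46 live cells
..O....O.O
O.O......O
.OO.OOOO.O
...OOOO.OO
O..OOOOOOO
.....OOO.O
OO........
..OO.....O
..O..OOOO.
.OOO.O.O..
Population at generation 1: 46

Answer: 46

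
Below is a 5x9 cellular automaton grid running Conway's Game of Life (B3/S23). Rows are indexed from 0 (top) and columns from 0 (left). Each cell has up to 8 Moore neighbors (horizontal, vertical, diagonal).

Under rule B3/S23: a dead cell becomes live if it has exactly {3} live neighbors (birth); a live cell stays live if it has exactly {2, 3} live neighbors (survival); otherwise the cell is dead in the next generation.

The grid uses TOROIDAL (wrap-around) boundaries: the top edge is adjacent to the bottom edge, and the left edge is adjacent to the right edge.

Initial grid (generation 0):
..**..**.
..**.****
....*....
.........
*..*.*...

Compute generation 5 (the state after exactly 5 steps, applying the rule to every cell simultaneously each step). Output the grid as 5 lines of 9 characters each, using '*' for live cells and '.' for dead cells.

Simulating step by step:
Generation 0 (given above): 14 live cells
Generation 1: 14 live cells
.*.......
..*..*..*
...*****.
....*....
..***.*..
Generation 2: 16 live cells
.*..**...
..**.*.*.
...*..**.
..*....*.
..****...
Generation 3: 16 live cells
.*.......
..**.*.*.
...**..**
..*..*.*.
.**..**..
Generation 4: 21 live cells
.*.***...
..**..***
.....*.**
.**..*.**
.**..**..
Generation 5: 16 live cells
(generation 5 grid is the final answer)

Answer: **.......
*.**....*
.*.***...
.**.**..*
.......*.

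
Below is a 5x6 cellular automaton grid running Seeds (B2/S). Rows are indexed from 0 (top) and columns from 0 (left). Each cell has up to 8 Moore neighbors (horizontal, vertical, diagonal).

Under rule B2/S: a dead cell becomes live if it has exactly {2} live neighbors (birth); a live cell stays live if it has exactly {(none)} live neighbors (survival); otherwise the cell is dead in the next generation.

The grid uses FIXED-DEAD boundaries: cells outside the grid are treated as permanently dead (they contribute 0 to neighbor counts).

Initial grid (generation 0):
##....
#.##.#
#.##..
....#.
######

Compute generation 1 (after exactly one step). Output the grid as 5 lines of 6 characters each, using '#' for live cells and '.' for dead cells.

Simulating step by step:
Generation 0 (given above): 16 live cells
Generation 1: 3 live cells
(generation 1 grid is the final answer)

Answer: ...##.
......
.....#
......
......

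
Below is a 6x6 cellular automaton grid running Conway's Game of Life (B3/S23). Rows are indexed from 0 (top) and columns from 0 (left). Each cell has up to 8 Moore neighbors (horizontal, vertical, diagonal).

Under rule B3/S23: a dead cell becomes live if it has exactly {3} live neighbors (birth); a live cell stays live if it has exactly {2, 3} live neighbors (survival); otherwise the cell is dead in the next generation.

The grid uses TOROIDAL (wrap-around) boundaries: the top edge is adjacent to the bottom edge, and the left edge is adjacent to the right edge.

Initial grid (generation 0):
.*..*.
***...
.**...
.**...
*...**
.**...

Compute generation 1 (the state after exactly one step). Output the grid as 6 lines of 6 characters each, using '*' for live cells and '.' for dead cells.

Simulating step by step:
Generation 0 (given above): 14 live cells
Generation 1: 14 live cells
(generation 1 grid is the final answer)

Answer: ...*..
*..*..
...*..
..**.*
*..*.*
.****.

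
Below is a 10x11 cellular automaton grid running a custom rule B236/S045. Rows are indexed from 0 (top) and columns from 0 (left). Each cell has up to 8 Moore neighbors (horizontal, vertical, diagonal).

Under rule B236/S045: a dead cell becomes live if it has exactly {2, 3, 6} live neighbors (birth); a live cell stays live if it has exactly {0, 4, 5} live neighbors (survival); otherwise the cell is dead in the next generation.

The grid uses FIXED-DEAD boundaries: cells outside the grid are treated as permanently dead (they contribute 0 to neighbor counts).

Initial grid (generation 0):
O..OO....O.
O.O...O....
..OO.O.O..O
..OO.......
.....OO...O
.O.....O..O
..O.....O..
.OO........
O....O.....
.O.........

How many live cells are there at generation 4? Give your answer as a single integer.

Simulating step by step:
Generation 0 (given above): 27 live cells
Generation 1: 39 live cells
.OO..O...O.
.....O.OOOO
..OOO.O...O
.O...O.O.OO
.OOOO..O.O.
..O..OO.OO.
O..O...O.O.
O..O.......
..O..O.....
O..........
Generation 2: 39 live cells
....O.OO..O
.O.......O.
.O....O..OO
O.OO.......
O.O.....OO.
O.O.....O.O
.OO.OOO...O
.OO.O.O.O..
OO.OOO.....
OO.........
Generation 3: 45 live cells
....OO..OO.
O.O..OOOO..
O..O..O.O..
.......OO.O
.O.....O..O
.O..OOOO...
OOO..O..O..
.OOOO..OOO.
OO....OO...
..OOOO.....
Generation 4: 47 live cells
.O.O.......
.O.O.OOOO..
.OO.OOO.O..
OOO...OO...
O.O.OO.O.O.
.O.O..O.OO.
.OO..O..OO.
..O..O.OO..
.OOO.....O.
OO....OO...
Population at generation 4: 47

Answer: 47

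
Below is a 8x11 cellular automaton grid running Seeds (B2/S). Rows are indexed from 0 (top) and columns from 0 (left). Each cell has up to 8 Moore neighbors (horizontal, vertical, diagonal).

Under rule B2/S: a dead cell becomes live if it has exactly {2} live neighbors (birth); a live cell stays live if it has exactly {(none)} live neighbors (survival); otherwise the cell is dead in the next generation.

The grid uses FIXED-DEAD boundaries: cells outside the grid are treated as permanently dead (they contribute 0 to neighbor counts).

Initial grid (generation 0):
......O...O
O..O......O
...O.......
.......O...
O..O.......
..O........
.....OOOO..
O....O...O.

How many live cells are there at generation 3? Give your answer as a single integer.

Answer: 16

Derivation:
Simulating step by step:
Generation 0 (given above): 17 live cells
Generation 1: 20 live cells
.........O.
..O.O....O.
..O.O......
..OOO......
.OO........
.O.OOO..O..
.O..O....O.
....O......
Generation 2: 14 live cells
...O....O.O
.O...O..O.O
...........
.....O.....
O..........
.........O.
O.......O..
...O.O.....
Generation 3: 16 live cells
..O.O..O...
..O.O..O...
....OOO..O.
...........
...........
OO......O..
....O....O.
....O......
Population at generation 3: 16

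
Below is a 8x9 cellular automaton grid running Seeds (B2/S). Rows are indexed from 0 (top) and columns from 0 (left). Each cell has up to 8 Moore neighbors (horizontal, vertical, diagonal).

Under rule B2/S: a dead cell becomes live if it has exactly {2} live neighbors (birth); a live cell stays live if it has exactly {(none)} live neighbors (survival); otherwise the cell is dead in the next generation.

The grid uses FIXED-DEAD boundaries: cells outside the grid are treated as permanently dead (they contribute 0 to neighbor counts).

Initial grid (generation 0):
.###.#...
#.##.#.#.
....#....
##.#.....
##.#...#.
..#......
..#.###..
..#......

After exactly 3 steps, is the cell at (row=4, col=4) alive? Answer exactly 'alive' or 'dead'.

Simulating step by step:
Generation 0 (given above): 23 live cells
Generation 1: 9 live cells
#........
.........
.....##..
.........
....#....
#......#.
.........
.#..#.#..
Generation 2: 10 live cells
.........
.....##..
.........
....#.#..
.........
.........
##...###.
.....#...
Generation 3: 15 live cells
.....##..
.........
....#..#.
.....#...
.....#...
##...#.#.
....#....
##..#..#.

Cell (4,4) at generation 3: 0 -> dead

Answer: dead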